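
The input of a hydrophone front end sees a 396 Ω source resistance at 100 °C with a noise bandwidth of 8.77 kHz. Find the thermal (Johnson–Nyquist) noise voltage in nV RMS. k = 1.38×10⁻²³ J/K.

T = 100 °C + 273.15 = 373.15 K
V_n = √(4kTRB)
4kTRB = 4 × 1.38×10⁻²³ × 373.15 × 3.96×10² × 8.77×10³ = 7.15×10⁻¹⁴ V²
V_n = √(7.15×10⁻¹⁴) = 2.67×10⁻⁷ V = 267 nV

267 nV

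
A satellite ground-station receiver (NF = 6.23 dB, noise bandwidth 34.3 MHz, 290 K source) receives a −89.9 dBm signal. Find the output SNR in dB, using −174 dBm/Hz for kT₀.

2.5 dB

Noise floor: N = −174 + 10 log₁₀(B) + NF
10 log₁₀(3.43×10⁷) = 75.35 dB
N = −174 + 75.35 + 6.23 = −92.42 dBm
SNR = P_sig − N = −89.9 − (−92.42) = 2.52 dB → 2.5 dB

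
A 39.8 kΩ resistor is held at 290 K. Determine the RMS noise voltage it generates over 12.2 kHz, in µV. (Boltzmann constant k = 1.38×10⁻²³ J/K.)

2.79 µV

V_n = √(4kTRB)
4kTRB = 4 × 1.38×10⁻²³ × 290 × 3.98×10⁴ × 1.22×10⁴ = 7.77×10⁻¹² V²
V_n = √(7.77×10⁻¹²) = 2.79×10⁻⁶ V = 2.79 µV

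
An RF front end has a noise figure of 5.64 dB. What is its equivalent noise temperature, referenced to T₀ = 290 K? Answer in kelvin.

F = 10^(5.64/10) = 3.66438
T_e = (F − 1)·T₀ = (3.66438 − 1) × 290 = 773 K

773 K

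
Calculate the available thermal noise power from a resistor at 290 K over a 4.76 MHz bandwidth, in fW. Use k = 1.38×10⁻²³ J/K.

P_n = kTB = 1.38×10⁻²³ × 290 × 4.76×10⁶ = 1.90×10⁻¹⁴ W = 19.0 fW

19.0 fW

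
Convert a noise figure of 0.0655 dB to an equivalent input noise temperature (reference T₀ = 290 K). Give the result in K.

F = 10^(0.0655/10) = 1.0152
T_e = (F − 1)·T₀ = (1.0152 − 1) × 290 = 4.41 K

4.41 K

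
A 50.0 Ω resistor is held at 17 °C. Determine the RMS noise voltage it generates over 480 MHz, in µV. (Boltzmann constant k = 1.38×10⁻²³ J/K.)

19.6 µV

T = 17 °C + 273.15 = 290.15 K
V_n = √(4kTRB)
4kTRB = 4 × 1.38×10⁻²³ × 290.15 × 5.00×10¹ × 4.80×10⁸ = 3.84×10⁻¹⁰ V²
V_n = √(3.84×10⁻¹⁰) = 1.96×10⁻⁵ V = 19.6 µV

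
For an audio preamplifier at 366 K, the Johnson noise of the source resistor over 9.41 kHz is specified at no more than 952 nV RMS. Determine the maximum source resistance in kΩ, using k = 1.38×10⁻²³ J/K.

Johnson–Nyquist: V_n = √(4kTRB) ⇒ R = V_n² / (4kTB)
4kTB = 4 × 1.38×10⁻²³ × 366 × 9.41×10³ = 1.90×10⁻¹⁶
R = (9.52×10⁻⁷)² / 1.90×10⁻¹⁶ = 4.77×10³ Ω = 4.77 kΩ

4.77 kΩ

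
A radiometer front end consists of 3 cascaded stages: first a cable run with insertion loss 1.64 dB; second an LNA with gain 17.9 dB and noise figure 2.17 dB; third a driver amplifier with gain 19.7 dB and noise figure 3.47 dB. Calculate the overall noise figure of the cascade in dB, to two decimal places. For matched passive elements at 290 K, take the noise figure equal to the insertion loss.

3.86 dB

Convert to linear (a loss of L dB is a gain of −L dB): F_i = 10^(NF_i/10), G_i = 10^(G_i,dB/10)
  Stage 1: F_1 = 10^(1.64/10) = 1.459, G_1 = 10^(−1.64/10) = 0.6855
  Stage 2: F_2 = 10^(2.17/10) = 1.648, G_2 = 10^(17.9/10) = 61.66
  Stage 3: F_3 = 10^(3.47/10) = 2.223, G_3 = 10^(19.7/10) = 93.33
Friis cascade:
  F = 1.459 + (1.648 − 1)/0.6855 + (2.223 − 1)/42.27 = 2.433
NF = 10 log₁₀(2.433) = 3.86 dB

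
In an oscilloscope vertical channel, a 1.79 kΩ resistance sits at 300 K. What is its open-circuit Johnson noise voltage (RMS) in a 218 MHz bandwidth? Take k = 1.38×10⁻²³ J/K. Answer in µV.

V_n = √(4kTRB)
4kTRB = 4 × 1.38×10⁻²³ × 300 × 1.79×10³ × 2.18×10⁸ = 6.46×10⁻⁹ V²
V_n = √(6.46×10⁻⁹) = 8.04×10⁻⁵ V = 80.4 µV

80.4 µV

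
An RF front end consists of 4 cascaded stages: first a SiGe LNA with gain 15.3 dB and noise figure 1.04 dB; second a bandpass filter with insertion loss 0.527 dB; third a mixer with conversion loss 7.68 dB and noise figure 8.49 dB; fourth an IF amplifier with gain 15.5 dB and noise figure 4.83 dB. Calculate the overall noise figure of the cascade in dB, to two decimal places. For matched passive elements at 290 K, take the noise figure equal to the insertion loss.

2.73 dB

Convert to linear (a loss of L dB is a gain of −L dB): F_i = 10^(NF_i/10), G_i = 10^(G_i,dB/10)
  Stage 1: F_1 = 10^(1.04/10) = 1.271, G_1 = 10^(15.3/10) = 33.88
  Stage 2: F_2 = 10^(0.527/10) = 1.129, G_2 = 10^(−0.527/10) = 0.8857
  Stage 3: F_3 = 10^(8.49/10) = 7.063, G_3 = 10^(−7.68/10) = 0.1706
  Stage 4: F_4 = 10^(4.83/10) = 3.041, G_4 = 10^(15.5/10) = 35.48
Friis cascade:
  F = 1.271 + (1.129 − 1)/33.88 + (7.063 − 1)/30.01 + (3.041 − 1)/5.120 = 1.875
NF = 10 log₁₀(1.875) = 2.73 dB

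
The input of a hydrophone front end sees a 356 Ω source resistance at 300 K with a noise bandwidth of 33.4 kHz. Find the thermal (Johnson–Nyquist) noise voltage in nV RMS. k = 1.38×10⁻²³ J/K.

444 nV

V_n = √(4kTRB)
4kTRB = 4 × 1.38×10⁻²³ × 300 × 3.56×10² × 3.34×10⁴ = 1.97×10⁻¹³ V²
V_n = √(1.97×10⁻¹³) = 4.44×10⁻⁷ V = 444 nV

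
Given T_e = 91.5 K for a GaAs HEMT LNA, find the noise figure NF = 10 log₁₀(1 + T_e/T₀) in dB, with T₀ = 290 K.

F = 1 + T_e/T₀ = 1 + 91.5/290 = 1.31552
NF = 10 log₁₀(1.31552) = 1.19 dB

1.19 dB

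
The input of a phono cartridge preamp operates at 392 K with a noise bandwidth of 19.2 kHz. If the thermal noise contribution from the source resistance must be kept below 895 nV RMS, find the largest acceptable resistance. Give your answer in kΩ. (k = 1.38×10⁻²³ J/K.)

1.93 kΩ

Johnson–Nyquist: V_n = √(4kTRB) ⇒ R = V_n² / (4kTB)
4kTB = 4 × 1.38×10⁻²³ × 392 × 1.92×10⁴ = 4.15×10⁻¹⁶
R = (8.95×10⁻⁷)² / 4.15×10⁻¹⁶ = 1.93×10³ Ω = 1.93 kΩ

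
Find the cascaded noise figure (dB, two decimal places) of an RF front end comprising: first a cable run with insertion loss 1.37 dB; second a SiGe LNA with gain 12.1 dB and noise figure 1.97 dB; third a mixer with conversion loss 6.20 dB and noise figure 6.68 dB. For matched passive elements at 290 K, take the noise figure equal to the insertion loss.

Convert to linear (a loss of L dB is a gain of −L dB): F_i = 10^(NF_i/10), G_i = 10^(G_i,dB/10)
  Stage 1: F_1 = 10^(1.37/10) = 1.371, G_1 = 10^(−1.37/10) = 0.7295
  Stage 2: F_2 = 10^(1.97/10) = 1.574, G_2 = 10^(12.1/10) = 16.22
  Stage 3: F_3 = 10^(6.68/10) = 4.656, G_3 = 10^(−6.20/10) = 0.2399
Friis cascade:
  F = 1.371 + (1.574 − 1)/0.7295 + (4.656 − 1)/11.83 = 2.467
NF = 10 log₁₀(2.467) = 3.92 dB

3.92 dB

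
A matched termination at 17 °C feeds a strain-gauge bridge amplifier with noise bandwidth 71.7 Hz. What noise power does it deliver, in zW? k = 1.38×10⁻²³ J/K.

287 zW

T = 17 °C + 273.15 = 290.15 K
P_n = kTB = 1.38×10⁻²³ × 290.15 × 7.17×10¹ = 2.87×10⁻¹⁹ W = 287 zW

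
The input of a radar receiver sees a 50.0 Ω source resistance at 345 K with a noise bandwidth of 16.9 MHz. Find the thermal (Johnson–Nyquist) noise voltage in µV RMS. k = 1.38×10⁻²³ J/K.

V_n = √(4kTRB)
4kTRB = 4 × 1.38×10⁻²³ × 345 × 5.00×10¹ × 1.69×10⁷ = 1.61×10⁻¹¹ V²
V_n = √(1.61×10⁻¹¹) = 4.01×10⁻⁶ V = 4.01 µV

4.01 µV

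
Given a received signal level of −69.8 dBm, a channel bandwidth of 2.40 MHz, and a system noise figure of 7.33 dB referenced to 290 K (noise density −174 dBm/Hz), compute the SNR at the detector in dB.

Noise floor: N = −174 + 10 log₁₀(B) + NF
10 log₁₀(2.40×10⁶) = 63.8 dB
N = −174 + 63.8 + 7.33 = −102.87 dBm
SNR = P_sig − N = −69.8 − (−102.87) = 33.07 dB → 33.1 dB

33.1 dB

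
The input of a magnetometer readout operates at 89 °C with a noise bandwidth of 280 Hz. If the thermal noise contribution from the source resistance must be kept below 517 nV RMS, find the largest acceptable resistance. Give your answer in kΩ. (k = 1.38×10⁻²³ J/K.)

T = 89 °C + 273.15 = 362.15 K
Johnson–Nyquist: V_n = √(4kTRB) ⇒ R = V_n² / (4kTB)
4kTB = 4 × 1.38×10⁻²³ × 362.15 × 2.80×10² = 5.60×10⁻¹⁸
R = (5.17×10⁻⁷)² / 5.60×10⁻¹⁸ = 4.78×10⁴ Ω = 47.8 kΩ

47.8 kΩ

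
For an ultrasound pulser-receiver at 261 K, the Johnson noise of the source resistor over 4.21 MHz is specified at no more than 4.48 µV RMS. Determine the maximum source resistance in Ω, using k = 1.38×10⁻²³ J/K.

Johnson–Nyquist: V_n = √(4kTRB) ⇒ R = V_n² / (4kTB)
4kTB = 4 × 1.38×10⁻²³ × 261 × 4.21×10⁶ = 6.07×10⁻¹⁴
R = (4.48×10⁻⁶)² / 6.07×10⁻¹⁴ = 3.31×10² Ω = 331 Ω

331 Ω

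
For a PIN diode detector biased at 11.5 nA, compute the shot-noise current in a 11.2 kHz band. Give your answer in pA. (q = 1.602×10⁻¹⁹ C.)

I_n = √(2qI·B)
2qI·B = 2 × 1.602×10⁻¹⁹ × 1.15×10⁻⁸ × 1.12×10⁴ = 4.13×10⁻²³ A²
I_n = √(4.13×10⁻²³) = 6.42×10⁻¹² A = 6.42 pA

6.42 pA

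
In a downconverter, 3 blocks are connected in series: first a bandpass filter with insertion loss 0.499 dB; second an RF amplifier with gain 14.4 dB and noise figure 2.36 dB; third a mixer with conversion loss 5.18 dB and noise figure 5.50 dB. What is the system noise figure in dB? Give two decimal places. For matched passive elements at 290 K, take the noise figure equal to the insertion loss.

Convert to linear (a loss of L dB is a gain of −L dB): F_i = 10^(NF_i/10), G_i = 10^(G_i,dB/10)
  Stage 1: F_1 = 10^(0.499/10) = 1.122, G_1 = 10^(−0.499/10) = 0.8915
  Stage 2: F_2 = 10^(2.36/10) = 1.722, G_2 = 10^(14.4/10) = 27.54
  Stage 3: F_3 = 10^(5.50/10) = 3.548, G_3 = 10^(−5.18/10) = 0.3034
Friis cascade:
  F = 1.122 + (1.722 − 1)/0.8915 + (3.548 − 1)/24.55 = 2.035
NF = 10 log₁₀(2.035) = 3.09 dB

3.09 dB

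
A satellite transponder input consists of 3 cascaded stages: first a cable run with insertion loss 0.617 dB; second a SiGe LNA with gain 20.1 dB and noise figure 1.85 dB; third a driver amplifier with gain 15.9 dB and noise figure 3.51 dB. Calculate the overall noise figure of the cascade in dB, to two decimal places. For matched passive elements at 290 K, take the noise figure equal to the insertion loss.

2.50 dB

Convert to linear (a loss of L dB is a gain of −L dB): F_i = 10^(NF_i/10), G_i = 10^(G_i,dB/10)
  Stage 1: F_1 = 10^(0.617/10) = 1.153, G_1 = 10^(−0.617/10) = 0.8676
  Stage 2: F_2 = 10^(1.85/10) = 1.531, G_2 = 10^(20.1/10) = 102.3
  Stage 3: F_3 = 10^(3.51/10) = 2.244, G_3 = 10^(15.9/10) = 38.90
Friis cascade:
  F = 1.153 + (1.531 − 1)/0.8676 + (2.244 − 1)/88.78 = 1.779
NF = 10 log₁₀(1.779) = 2.50 dB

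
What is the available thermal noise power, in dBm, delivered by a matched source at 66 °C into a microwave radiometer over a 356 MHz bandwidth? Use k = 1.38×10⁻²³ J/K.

T = 66 °C + 273.15 = 339.15 K
P_n = kTB = 1.38×10⁻²³ × 339.15 × 3.56×10⁸ = 1.67×10⁻¹² W
In dBm: 10 log₁₀(1.67×10⁻¹² / 10⁻³) = −87.8 dBm

−87.8 dBm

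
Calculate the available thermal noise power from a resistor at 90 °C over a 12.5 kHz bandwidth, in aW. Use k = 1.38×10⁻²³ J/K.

T = 90 °C + 273.15 = 363.15 K
P_n = kTB = 1.38×10⁻²³ × 363.15 × 1.25×10⁴ = 6.26×10⁻¹⁷ W = 62.6 aW

62.6 aW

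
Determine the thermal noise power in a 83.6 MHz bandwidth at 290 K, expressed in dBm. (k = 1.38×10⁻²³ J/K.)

P_n = kTB = 1.38×10⁻²³ × 290 × 8.36×10⁷ = 3.35×10⁻¹³ W
In dBm: 10 log₁₀(3.35×10⁻¹³ / 10⁻³) = −94.8 dBm

−94.8 dBm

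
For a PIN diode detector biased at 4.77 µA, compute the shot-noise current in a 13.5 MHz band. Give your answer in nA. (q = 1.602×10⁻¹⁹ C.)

4.54 nA

I_n = √(2qI·B)
2qI·B = 2 × 1.602×10⁻¹⁹ × 4.77×10⁻⁶ × 1.35×10⁷ = 2.06×10⁻¹⁷ A²
I_n = √(2.06×10⁻¹⁷) = 4.54×10⁻⁹ A = 4.54 nA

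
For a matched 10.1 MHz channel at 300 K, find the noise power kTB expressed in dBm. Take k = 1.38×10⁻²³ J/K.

−103.8 dBm

P_n = kTB = 1.38×10⁻²³ × 300 × 1.01×10⁷ = 4.18×10⁻¹⁴ W
In dBm: 10 log₁₀(4.18×10⁻¹⁴ / 10⁻³) = −103.8 dBm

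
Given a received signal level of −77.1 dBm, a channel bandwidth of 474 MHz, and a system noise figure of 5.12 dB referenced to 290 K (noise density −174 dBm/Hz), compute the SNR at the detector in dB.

Noise floor: N = −174 + 10 log₁₀(B) + NF
10 log₁₀(4.74×10⁸) = 86.76 dB
N = −174 + 86.76 + 5.12 = −82.12 dBm
SNR = P_sig − N = −77.1 − (−82.12) = 5.02 dB → 5.0 dB

5.0 dB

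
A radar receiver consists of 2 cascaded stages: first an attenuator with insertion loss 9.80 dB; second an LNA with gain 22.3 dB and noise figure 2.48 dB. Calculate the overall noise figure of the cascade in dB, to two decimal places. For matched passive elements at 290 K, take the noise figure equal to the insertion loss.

12.28 dB

Convert to linear (a loss of L dB is a gain of −L dB): F_i = 10^(NF_i/10), G_i = 10^(G_i,dB/10)
  Stage 1: F_1 = 10^(9.80/10) = 9.550, G_1 = 10^(−9.80/10) = 0.1047
  Stage 2: F_2 = 10^(2.48/10) = 1.770, G_2 = 10^(22.3/10) = 169.8
Friis cascade:
  F = 9.550 + (1.770 − 1)/0.1047 = 16.90
NF = 10 log₁₀(16.90) = 12.28 dB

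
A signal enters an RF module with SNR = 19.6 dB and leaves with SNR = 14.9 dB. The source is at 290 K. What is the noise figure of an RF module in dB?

4.7 dB

NF (dB) = SNR_in(dB) − SNR_out(dB) when the source is at T₀
NF = 19.6 − 14.9 = 4.7 dB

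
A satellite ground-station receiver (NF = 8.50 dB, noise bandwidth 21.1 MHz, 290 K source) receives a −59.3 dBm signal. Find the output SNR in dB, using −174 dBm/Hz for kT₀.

33.0 dB

Noise floor: N = −174 + 10 log₁₀(B) + NF
10 log₁₀(2.11×10⁷) = 73.24 dB
N = −174 + 73.24 + 8.50 = −92.26 dBm
SNR = P_sig − N = −59.3 − (−92.26) = 32.96 dB → 33.0 dB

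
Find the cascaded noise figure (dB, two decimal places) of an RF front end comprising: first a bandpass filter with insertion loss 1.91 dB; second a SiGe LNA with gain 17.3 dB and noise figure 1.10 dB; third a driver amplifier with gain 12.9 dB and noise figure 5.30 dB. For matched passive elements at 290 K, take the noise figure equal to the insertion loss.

Convert to linear (a loss of L dB is a gain of −L dB): F_i = 10^(NF_i/10), G_i = 10^(G_i,dB/10)
  Stage 1: F_1 = 10^(1.91/10) = 1.552, G_1 = 10^(−1.91/10) = 0.6442
  Stage 2: F_2 = 10^(1.10/10) = 1.288, G_2 = 10^(17.3/10) = 53.70
  Stage 3: F_3 = 10^(5.30/10) = 3.388, G_3 = 10^(12.9/10) = 19.50
Friis cascade:
  F = 1.552 + (1.288 − 1)/0.6442 + (3.388 − 1)/34.59 = 2.069
NF = 10 log₁₀(2.069) = 3.16 dB

3.16 dB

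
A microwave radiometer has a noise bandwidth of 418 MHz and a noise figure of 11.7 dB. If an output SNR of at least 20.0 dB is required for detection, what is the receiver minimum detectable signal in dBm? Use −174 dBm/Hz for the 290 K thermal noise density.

−56.1 dBm

Sensitivity = −174 + 10 log₁₀(B) + NF + SNR_min
= −174 + 86.21 + 11.7 + 20.0
= −56.09 dBm → −56.1 dBm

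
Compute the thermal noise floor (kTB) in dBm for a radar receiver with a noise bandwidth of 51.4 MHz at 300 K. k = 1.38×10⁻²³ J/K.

P_n = kTB = 1.38×10⁻²³ × 300 × 5.14×10⁷ = 2.13×10⁻¹³ W
In dBm: 10 log₁₀(2.13×10⁻¹³ / 10⁻³) = −96.7 dBm

−96.7 dBm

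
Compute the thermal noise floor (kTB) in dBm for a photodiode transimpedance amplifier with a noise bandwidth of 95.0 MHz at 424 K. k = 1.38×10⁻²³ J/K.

−92.6 dBm

P_n = kTB = 1.38×10⁻²³ × 424 × 9.50×10⁷ = 5.56×10⁻¹³ W
In dBm: 10 log₁₀(5.56×10⁻¹³ / 10⁻³) = −92.6 dBm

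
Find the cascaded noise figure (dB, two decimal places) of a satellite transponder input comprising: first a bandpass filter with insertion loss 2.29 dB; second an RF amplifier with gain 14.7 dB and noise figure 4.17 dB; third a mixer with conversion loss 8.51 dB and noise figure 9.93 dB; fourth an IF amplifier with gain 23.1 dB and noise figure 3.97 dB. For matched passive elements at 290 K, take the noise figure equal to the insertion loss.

7.44 dB

Convert to linear (a loss of L dB is a gain of −L dB): F_i = 10^(NF_i/10), G_i = 10^(G_i,dB/10)
  Stage 1: F_1 = 10^(2.29/10) = 1.694, G_1 = 10^(−2.29/10) = 0.5902
  Stage 2: F_2 = 10^(4.17/10) = 2.612, G_2 = 10^(14.7/10) = 29.51
  Stage 3: F_3 = 10^(9.93/10) = 9.840, G_3 = 10^(−8.51/10) = 0.1409
  Stage 4: F_4 = 10^(3.97/10) = 2.495, G_4 = 10^(23.1/10) = 204.2
Friis cascade:
  F = 1.694 + (2.612 − 1)/0.5902 + (9.840 − 1)/17.42 + (2.495 − 1)/2.455 = 5.542
NF = 10 log₁₀(5.542) = 7.44 dB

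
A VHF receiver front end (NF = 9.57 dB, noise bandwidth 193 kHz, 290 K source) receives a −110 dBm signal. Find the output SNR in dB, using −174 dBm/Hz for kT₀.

1.6 dB

Noise floor: N = −174 + 10 log₁₀(B) + NF
10 log₁₀(1.93×10⁵) = 52.86 dB
N = −174 + 52.86 + 9.57 = −111.57 dBm
SNR = P_sig − N = −110 − (−111.57) = 1.57 dB → 1.6 dB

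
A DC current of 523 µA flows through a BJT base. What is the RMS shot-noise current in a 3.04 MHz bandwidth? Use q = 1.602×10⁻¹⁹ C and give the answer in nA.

22.6 nA

I_n = √(2qI·B)
2qI·B = 2 × 1.602×10⁻¹⁹ × 5.23×10⁻⁴ × 3.04×10⁶ = 5.09×10⁻¹⁶ A²
I_n = √(5.09×10⁻¹⁶) = 2.26×10⁻⁸ A = 22.6 nA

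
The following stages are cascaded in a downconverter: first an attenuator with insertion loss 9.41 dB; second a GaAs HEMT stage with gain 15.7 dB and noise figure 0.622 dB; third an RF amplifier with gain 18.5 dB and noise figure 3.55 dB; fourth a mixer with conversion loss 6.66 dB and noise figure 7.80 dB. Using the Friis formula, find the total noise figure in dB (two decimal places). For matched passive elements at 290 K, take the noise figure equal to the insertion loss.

Convert to linear (a loss of L dB is a gain of −L dB): F_i = 10^(NF_i/10), G_i = 10^(G_i,dB/10)
  Stage 1: F_1 = 10^(9.41/10) = 8.730, G_1 = 10^(−9.41/10) = 0.1146
  Stage 2: F_2 = 10^(0.622/10) = 1.154, G_2 = 10^(15.7/10) = 37.15
  Stage 3: F_3 = 10^(3.55/10) = 2.265, G_3 = 10^(18.5/10) = 70.79
  Stage 4: F_4 = 10^(7.80/10) = 6.026, G_4 = 10^(−6.66/10) = 0.2158
Friis cascade:
  F = 8.730 + (1.154 − 1)/0.1146 + (2.265 − 1)/4.256 + (6.026 − 1)/301.3 = 10.39
NF = 10 log₁₀(10.39) = 10.17 dB

10.17 dB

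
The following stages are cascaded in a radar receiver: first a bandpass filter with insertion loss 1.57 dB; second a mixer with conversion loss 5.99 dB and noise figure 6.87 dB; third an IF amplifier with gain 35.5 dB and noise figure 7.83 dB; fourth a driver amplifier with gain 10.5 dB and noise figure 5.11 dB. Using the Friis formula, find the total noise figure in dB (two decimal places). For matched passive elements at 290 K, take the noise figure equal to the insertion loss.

Convert to linear (a loss of L dB is a gain of −L dB): F_i = 10^(NF_i/10), G_i = 10^(G_i,dB/10)
  Stage 1: F_1 = 10^(1.57/10) = 1.435, G_1 = 10^(−1.57/10) = 0.6966
  Stage 2: F_2 = 10^(6.87/10) = 4.864, G_2 = 10^(−5.99/10) = 0.2518
  Stage 3: F_3 = 10^(7.83/10) = 6.067, G_3 = 10^(35.5/10) = 3548
  Stage 4: F_4 = 10^(5.11/10) = 3.243, G_4 = 10^(10.5/10) = 11.22
Friis cascade:
  F = 1.435 + (4.864 − 1)/0.6966 + (6.067 − 1)/0.1754 + (3.243 − 1)/622.3 = 35.88
NF = 10 log₁₀(35.88) = 15.55 dB

15.55 dB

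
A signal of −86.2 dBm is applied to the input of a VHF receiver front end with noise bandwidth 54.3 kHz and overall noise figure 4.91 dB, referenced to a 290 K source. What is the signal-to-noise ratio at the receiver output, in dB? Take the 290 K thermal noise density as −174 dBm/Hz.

35.5 dB

Noise floor: N = −174 + 10 log₁₀(B) + NF
10 log₁₀(5.43×10⁴) = 47.35 dB
N = −174 + 47.35 + 4.91 = −121.74 dBm
SNR = P_sig − N = −86.2 − (−121.74) = 35.54 dB → 35.5 dB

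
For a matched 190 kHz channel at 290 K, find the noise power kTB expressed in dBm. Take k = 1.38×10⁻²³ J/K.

P_n = kTB = 1.38×10⁻²³ × 290 × 1.90×10⁵ = 7.60×10⁻¹⁶ W
In dBm: 10 log₁₀(7.60×10⁻¹⁶ / 10⁻³) = −121.2 dBm

−121.2 dBm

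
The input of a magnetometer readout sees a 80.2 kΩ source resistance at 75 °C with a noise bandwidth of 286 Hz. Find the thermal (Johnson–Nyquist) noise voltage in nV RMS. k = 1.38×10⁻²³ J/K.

T = 75 °C + 273.15 = 348.15 K
V_n = √(4kTRB)
4kTRB = 4 × 1.38×10⁻²³ × 348.15 × 8.02×10⁴ × 2.86×10² = 4.41×10⁻¹³ V²
V_n = √(4.41×10⁻¹³) = 6.64×10⁻⁷ V = 664 nV

664 nV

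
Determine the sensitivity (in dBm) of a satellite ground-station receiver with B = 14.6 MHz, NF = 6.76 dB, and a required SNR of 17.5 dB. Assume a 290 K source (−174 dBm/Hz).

−78.1 dBm

Sensitivity = −174 + 10 log₁₀(B) + NF + SNR_min
= −174 + 71.64 + 6.76 + 17.5
= −78.10 dBm → −78.1 dBm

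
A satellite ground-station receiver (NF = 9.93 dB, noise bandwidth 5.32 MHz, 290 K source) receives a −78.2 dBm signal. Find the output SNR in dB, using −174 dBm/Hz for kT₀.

18.6 dB

Noise floor: N = −174 + 10 log₁₀(B) + NF
10 log₁₀(5.32×10⁶) = 67.26 dB
N = −174 + 67.26 + 9.93 = −96.81 dBm
SNR = P_sig − N = −78.2 − (−96.81) = 18.61 dB → 18.6 dB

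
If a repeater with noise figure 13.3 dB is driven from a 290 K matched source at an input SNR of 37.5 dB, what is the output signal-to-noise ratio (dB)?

24.2 dB

By definition F = SNR_in/SNR_out, so in dB: SNR_out = SNR_in − NF
SNR_out = 37.5 − 13.3 = 24.2 dB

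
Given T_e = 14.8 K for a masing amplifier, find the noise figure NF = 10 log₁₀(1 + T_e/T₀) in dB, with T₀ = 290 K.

0.216 dB

F = 1 + T_e/T₀ = 1 + 14.8/290 = 1.05103
NF = 10 log₁₀(1.05103) = 0.216 dB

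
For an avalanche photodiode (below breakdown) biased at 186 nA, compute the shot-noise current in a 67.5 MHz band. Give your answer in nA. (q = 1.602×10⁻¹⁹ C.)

I_n = √(2qI·B)
2qI·B = 2 × 1.602×10⁻¹⁹ × 1.86×10⁻⁷ × 6.75×10⁷ = 4.02×10⁻¹⁸ A²
I_n = √(4.02×10⁻¹⁸) = 2.01×10⁻⁹ A = 2.01 nA

2.01 nA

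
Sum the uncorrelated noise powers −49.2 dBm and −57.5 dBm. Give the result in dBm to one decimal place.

Convert to linear, add, convert back:
P₁ = 1.20×10⁻⁸ W, P₂ = 1.78×10⁻⁹ W
P_tot = 1.38×10⁻⁸ W → 10 log₁₀(P_tot / 10⁻³) = −48.6 dBm

−48.6 dBm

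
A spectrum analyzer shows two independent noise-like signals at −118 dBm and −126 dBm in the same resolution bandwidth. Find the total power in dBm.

Convert to linear, add, convert back:
P₁ = 1.58×10⁻¹⁵ W, P₂ = 2.51×10⁻¹⁶ W
P_tot = 1.84×10⁻¹⁵ W → 10 log₁₀(P_tot / 10⁻³) = −117.4 dBm

−117.4 dBm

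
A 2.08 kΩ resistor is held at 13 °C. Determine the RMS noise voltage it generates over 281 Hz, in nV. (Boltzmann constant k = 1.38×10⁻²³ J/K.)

96.1 nV

T = 13 °C + 273.15 = 286.15 K
V_n = √(4kTRB)
4kTRB = 4 × 1.38×10⁻²³ × 286.15 × 2.08×10³ × 2.81×10² = 9.23×10⁻¹⁵ V²
V_n = √(9.23×10⁻¹⁵) = 9.61×10⁻⁸ V = 96.1 nV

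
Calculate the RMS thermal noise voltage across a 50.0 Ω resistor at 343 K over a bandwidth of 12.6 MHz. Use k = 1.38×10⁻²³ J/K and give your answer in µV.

V_n = √(4kTRB)
4kTRB = 4 × 1.38×10⁻²³ × 343 × 5.00×10¹ × 1.26×10⁷ = 1.19×10⁻¹¹ V²
V_n = √(1.19×10⁻¹¹) = 3.45×10⁻⁶ V = 3.45 µV

3.45 µV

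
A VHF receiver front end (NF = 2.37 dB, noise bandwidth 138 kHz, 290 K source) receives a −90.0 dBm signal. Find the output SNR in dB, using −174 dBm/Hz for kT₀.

Noise floor: N = −174 + 10 log₁₀(B) + NF
10 log₁₀(1.38×10⁵) = 51.4 dB
N = −174 + 51.4 + 2.37 = −120.23 dBm
SNR = P_sig − N = −90.0 − (−120.23) = 30.23 dB → 30.2 dB

30.2 dB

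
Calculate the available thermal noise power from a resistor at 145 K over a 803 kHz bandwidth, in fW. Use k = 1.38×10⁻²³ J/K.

1.61 fW

P_n = kTB = 1.38×10⁻²³ × 145 × 8.03×10⁵ = 1.61×10⁻¹⁵ W = 1.61 fW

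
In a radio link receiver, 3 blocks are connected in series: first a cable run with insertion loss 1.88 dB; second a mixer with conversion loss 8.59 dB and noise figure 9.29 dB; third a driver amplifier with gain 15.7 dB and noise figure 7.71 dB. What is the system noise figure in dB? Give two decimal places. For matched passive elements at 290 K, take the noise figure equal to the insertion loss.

18.31 dB

Convert to linear (a loss of L dB is a gain of −L dB): F_i = 10^(NF_i/10), G_i = 10^(G_i,dB/10)
  Stage 1: F_1 = 10^(1.88/10) = 1.542, G_1 = 10^(−1.88/10) = 0.6486
  Stage 2: F_2 = 10^(9.29/10) = 8.492, G_2 = 10^(−8.59/10) = 0.1384
  Stage 3: F_3 = 10^(7.71/10) = 5.902, G_3 = 10^(15.7/10) = 37.15
Friis cascade:
  F = 1.542 + (8.492 − 1)/0.6486 + (5.902 − 1)/0.08974 = 67.71
NF = 10 log₁₀(67.71) = 18.31 dB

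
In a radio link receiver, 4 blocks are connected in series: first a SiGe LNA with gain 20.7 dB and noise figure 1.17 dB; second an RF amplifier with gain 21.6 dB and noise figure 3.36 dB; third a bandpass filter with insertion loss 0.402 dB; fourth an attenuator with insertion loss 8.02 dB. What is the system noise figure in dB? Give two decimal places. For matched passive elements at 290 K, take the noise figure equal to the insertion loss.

Convert to linear (a loss of L dB is a gain of −L dB): F_i = 10^(NF_i/10), G_i = 10^(G_i,dB/10)
  Stage 1: F_1 = 10^(1.17/10) = 1.309, G_1 = 10^(20.7/10) = 117.5
  Stage 2: F_2 = 10^(3.36/10) = 2.168, G_2 = 10^(21.6/10) = 144.5
  Stage 3: F_3 = 10^(0.402/10) = 1.097, G_3 = 10^(−0.402/10) = 0.9116
  Stage 4: F_4 = 10^(8.02/10) = 6.339, G_4 = 10^(−8.02/10) = 0.1578
Friis cascade:
  F = 1.309 + (2.168 − 1)/117.5 + (1.097 − 1)/1.698×10⁴ + (6.339 − 1)/1.548×10⁴ = 1.319
NF = 10 log₁₀(1.319) = 1.20 dB

1.20 dB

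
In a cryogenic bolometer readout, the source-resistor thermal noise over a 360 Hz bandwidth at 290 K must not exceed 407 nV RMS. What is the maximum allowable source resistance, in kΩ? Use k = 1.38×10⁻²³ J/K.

Johnson–Nyquist: V_n = √(4kTRB) ⇒ R = V_n² / (4kTB)
4kTB = 4 × 1.38×10⁻²³ × 290 × 3.60×10² = 5.76×10⁻¹⁸
R = (4.07×10⁻⁷)² / 5.76×10⁻¹⁸ = 2.87×10⁴ Ω = 28.7 kΩ

28.7 kΩ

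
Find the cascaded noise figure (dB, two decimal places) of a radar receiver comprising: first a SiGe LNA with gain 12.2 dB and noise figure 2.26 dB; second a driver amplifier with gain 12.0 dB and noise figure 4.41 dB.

Convert to linear (a loss of L dB is a gain of −L dB): F_i = 10^(NF_i/10), G_i = 10^(G_i,dB/10)
  Stage 1: F_1 = 10^(2.26/10) = 1.683, G_1 = 10^(12.2/10) = 16.60
  Stage 2: F_2 = 10^(4.41/10) = 2.761, G_2 = 10^(12.0/10) = 15.85
Friis cascade:
  F = 1.683 + (2.761 − 1)/16.60 = 1.789
NF = 10 log₁₀(1.789) = 2.53 dB

2.53 dB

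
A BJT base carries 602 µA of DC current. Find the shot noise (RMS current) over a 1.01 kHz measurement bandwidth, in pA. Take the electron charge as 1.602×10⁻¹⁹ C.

441 pA

I_n = √(2qI·B)
2qI·B = 2 × 1.602×10⁻¹⁹ × 6.02×10⁻⁴ × 1.01×10³ = 1.95×10⁻¹⁹ A²
I_n = √(1.95×10⁻¹⁹) = 4.41×10⁻¹⁰ A = 441 pA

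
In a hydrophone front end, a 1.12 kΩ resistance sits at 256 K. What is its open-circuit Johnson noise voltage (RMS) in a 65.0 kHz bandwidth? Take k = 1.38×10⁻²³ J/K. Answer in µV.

V_n = √(4kTRB)
4kTRB = 4 × 1.38×10⁻²³ × 256 × 1.12×10³ × 6.50×10⁴ = 1.03×10⁻¹² V²
V_n = √(1.03×10⁻¹²) = 1.01×10⁻⁶ V = 1.01 µV

1.01 µV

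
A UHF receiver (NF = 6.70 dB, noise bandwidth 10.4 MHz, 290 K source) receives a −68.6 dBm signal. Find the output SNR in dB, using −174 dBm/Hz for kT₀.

28.5 dB

Noise floor: N = −174 + 10 log₁₀(B) + NF
10 log₁₀(1.04×10⁷) = 70.17 dB
N = −174 + 70.17 + 6.70 = −97.13 dBm
SNR = P_sig − N = −68.6 − (−97.13) = 28.53 dB → 28.5 dB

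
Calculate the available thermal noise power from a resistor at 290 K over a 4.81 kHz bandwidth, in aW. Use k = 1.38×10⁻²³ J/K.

19.2 aW

P_n = kTB = 1.38×10⁻²³ × 290 × 4.81×10³ = 1.92×10⁻¹⁷ W = 19.2 aW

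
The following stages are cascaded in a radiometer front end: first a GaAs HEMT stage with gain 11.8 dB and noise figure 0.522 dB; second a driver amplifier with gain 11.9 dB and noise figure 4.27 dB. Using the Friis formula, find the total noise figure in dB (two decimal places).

Convert to linear (a loss of L dB is a gain of −L dB): F_i = 10^(NF_i/10), G_i = 10^(G_i,dB/10)
  Stage 1: F_1 = 10^(0.522/10) = 1.128, G_1 = 10^(11.8/10) = 15.14
  Stage 2: F_2 = 10^(4.27/10) = 2.673, G_2 = 10^(11.9/10) = 15.49
Friis cascade:
  F = 1.128 + (2.673 − 1)/15.14 = 1.238
NF = 10 log₁₀(1.238) = 0.93 dB

0.93 dB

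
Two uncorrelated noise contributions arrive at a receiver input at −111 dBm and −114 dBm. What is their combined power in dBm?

Convert to linear, add, convert back:
P₁ = 7.94×10⁻¹⁵ W, P₂ = 3.98×10⁻¹⁵ W
P_tot = 1.19×10⁻¹⁴ W → 10 log₁₀(P_tot / 10⁻³) = −109.2 dBm

−109.2 dBm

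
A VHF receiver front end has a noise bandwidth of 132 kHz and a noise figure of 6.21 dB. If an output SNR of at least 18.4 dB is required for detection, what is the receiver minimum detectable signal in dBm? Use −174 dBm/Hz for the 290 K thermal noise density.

Sensitivity = −174 + 10 log₁₀(B) + NF + SNR_min
= −174 + 51.21 + 6.21 + 18.4
= −98.18 dBm → −98.2 dBm

−98.2 dBm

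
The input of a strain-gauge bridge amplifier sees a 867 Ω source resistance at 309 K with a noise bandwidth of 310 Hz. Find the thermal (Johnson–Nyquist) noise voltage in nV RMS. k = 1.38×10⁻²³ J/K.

67.7 nV

V_n = √(4kTRB)
4kTRB = 4 × 1.38×10⁻²³ × 309 × 8.67×10² × 3.10×10² = 4.58×10⁻¹⁵ V²
V_n = √(4.58×10⁻¹⁵) = 6.77×10⁻⁸ V = 67.7 nV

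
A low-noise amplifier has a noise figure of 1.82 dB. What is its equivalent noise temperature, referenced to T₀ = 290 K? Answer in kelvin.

151 K

F = 10^(1.82/10) = 1.52055
T_e = (F − 1)·T₀ = (1.52055 − 1) × 290 = 151 K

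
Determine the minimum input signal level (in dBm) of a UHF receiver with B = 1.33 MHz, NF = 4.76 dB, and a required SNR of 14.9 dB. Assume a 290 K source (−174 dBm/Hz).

Sensitivity = −174 + 10 log₁₀(B) + NF + SNR_min
= −174 + 61.24 + 4.76 + 14.9
= −93.10 dBm → −93.1 dBm

−93.1 dBm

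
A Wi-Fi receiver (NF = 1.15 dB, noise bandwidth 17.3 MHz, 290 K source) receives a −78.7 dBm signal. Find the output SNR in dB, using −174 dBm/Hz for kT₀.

Noise floor: N = −174 + 10 log₁₀(B) + NF
10 log₁₀(1.73×10⁷) = 72.38 dB
N = −174 + 72.38 + 1.15 = −100.47 dBm
SNR = P_sig − N = −78.7 − (−100.47) = 21.77 dB → 21.8 dB

21.8 dB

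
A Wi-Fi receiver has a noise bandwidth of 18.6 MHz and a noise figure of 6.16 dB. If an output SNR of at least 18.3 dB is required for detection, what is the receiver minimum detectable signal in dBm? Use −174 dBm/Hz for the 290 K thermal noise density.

Sensitivity = −174 + 10 log₁₀(B) + NF + SNR_min
= −174 + 72.7 + 6.16 + 18.3
= −76.84 dBm → −76.8 dBm

−76.8 dBm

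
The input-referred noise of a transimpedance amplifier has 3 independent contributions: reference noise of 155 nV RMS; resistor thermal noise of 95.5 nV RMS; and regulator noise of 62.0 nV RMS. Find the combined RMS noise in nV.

192 nV

Uncorrelated sources add in power (mean-square): V_tot = √(ΣV_i²)
V_tot = √[(1.55×10⁻⁷)² + (9.55×10⁻⁸)² + (6.20×10⁻⁸)²] = 1.92×10⁻⁷ V = 192 nV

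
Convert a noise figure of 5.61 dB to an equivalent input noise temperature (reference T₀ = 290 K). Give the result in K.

F = 10^(5.61/10) = 3.63915
T_e = (F − 1)·T₀ = (3.63915 − 1) × 290 = 765 K

765 K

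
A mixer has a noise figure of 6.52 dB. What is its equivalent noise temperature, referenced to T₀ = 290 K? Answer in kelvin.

1011 K

F = 10^(6.52/10) = 4.48745
T_e = (F − 1)·T₀ = (4.48745 − 1) × 290 = 1011 K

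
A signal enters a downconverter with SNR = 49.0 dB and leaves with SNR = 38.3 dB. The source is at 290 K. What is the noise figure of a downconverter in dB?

NF (dB) = SNR_in(dB) − SNR_out(dB) when the source is at T₀
NF = 49.0 − 38.3 = 10.7 dB

10.7 dB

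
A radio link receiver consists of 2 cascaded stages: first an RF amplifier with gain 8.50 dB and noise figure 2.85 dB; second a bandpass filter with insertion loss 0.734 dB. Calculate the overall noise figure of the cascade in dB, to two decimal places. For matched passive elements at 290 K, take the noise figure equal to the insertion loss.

2.91 dB

Convert to linear (a loss of L dB is a gain of −L dB): F_i = 10^(NF_i/10), G_i = 10^(G_i,dB/10)
  Stage 1: F_1 = 10^(2.85/10) = 1.928, G_1 = 10^(8.50/10) = 7.079
  Stage 2: F_2 = 10^(0.734/10) = 1.184, G_2 = 10^(−0.734/10) = 0.8445
Friis cascade:
  F = 1.928 + (1.184 − 1)/7.079 = 1.954
NF = 10 log₁₀(1.954) = 2.91 dB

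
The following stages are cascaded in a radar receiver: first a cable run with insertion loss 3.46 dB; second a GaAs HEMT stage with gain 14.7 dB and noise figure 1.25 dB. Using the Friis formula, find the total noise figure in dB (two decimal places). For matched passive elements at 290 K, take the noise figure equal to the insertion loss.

Convert to linear (a loss of L dB is a gain of −L dB): F_i = 10^(NF_i/10), G_i = 10^(G_i,dB/10)
  Stage 1: F_1 = 10^(3.46/10) = 2.218, G_1 = 10^(−3.46/10) = 0.4508
  Stage 2: F_2 = 10^(1.25/10) = 1.334, G_2 = 10^(14.7/10) = 29.51
Friis cascade:
  F = 2.218 + (1.334 − 1)/0.4508 = 2.958
NF = 10 log₁₀(2.958) = 4.71 dB

4.71 dB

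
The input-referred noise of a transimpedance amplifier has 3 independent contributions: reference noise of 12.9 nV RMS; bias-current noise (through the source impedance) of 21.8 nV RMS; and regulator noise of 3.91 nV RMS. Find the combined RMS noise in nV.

25.6 nV

Uncorrelated sources add in power (mean-square): V_tot = √(ΣV_i²)
V_tot = √[(1.29×10⁻⁸)² + (2.18×10⁻⁸)² + (3.91×10⁻⁹)²] = 2.56×10⁻⁸ V = 25.6 nV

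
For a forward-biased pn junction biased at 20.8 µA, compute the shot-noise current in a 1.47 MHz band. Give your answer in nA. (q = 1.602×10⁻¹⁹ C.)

I_n = √(2qI·B)
2qI·B = 2 × 1.602×10⁻¹⁹ × 2.08×10⁻⁵ × 1.47×10⁶ = 9.80×10⁻¹⁸ A²
I_n = √(9.80×10⁻¹⁸) = 3.13×10⁻⁹ A = 3.13 nA

3.13 nA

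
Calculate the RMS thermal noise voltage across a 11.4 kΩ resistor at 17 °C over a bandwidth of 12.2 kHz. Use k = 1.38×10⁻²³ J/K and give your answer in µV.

1.49 µV

T = 17 °C + 273.15 = 290.15 K
V_n = √(4kTRB)
4kTRB = 4 × 1.38×10⁻²³ × 290.15 × 1.14×10⁴ × 1.22×10⁴ = 2.23×10⁻¹² V²
V_n = √(2.23×10⁻¹²) = 1.49×10⁻⁶ V = 1.49 µV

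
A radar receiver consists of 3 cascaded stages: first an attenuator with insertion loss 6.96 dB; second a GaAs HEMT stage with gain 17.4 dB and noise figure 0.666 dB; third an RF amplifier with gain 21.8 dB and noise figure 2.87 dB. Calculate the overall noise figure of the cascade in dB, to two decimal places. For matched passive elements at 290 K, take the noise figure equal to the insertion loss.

Convert to linear (a loss of L dB is a gain of −L dB): F_i = 10^(NF_i/10), G_i = 10^(G_i,dB/10)
  Stage 1: F_1 = 10^(6.96/10) = 4.966, G_1 = 10^(−6.96/10) = 0.2014
  Stage 2: F_2 = 10^(0.666/10) = 1.166, G_2 = 10^(17.4/10) = 54.95
  Stage 3: F_3 = 10^(2.87/10) = 1.936, G_3 = 10^(21.8/10) = 151.4
Friis cascade:
  F = 4.966 + (1.166 − 1)/0.2014 + (1.936 − 1)/11.07 = 5.874
NF = 10 log₁₀(5.874) = 7.69 dB

7.69 dB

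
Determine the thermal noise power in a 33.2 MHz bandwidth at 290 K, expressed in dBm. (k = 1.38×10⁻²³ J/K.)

−98.8 dBm

P_n = kTB = 1.38×10⁻²³ × 290 × 3.32×10⁷ = 1.33×10⁻¹³ W
In dBm: 10 log₁₀(1.33×10⁻¹³ / 10⁻³) = −98.8 dBm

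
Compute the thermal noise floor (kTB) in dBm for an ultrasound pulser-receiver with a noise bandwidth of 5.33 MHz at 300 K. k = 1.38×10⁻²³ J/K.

−106.6 dBm

P_n = kTB = 1.38×10⁻²³ × 300 × 5.33×10⁶ = 2.21×10⁻¹⁴ W
In dBm: 10 log₁₀(2.21×10⁻¹⁴ / 10⁻³) = −106.6 dBm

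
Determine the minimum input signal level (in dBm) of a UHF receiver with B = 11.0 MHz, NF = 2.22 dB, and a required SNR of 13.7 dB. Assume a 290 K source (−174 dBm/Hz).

−87.7 dBm

Sensitivity = −174 + 10 log₁₀(B) + NF + SNR_min
= −174 + 70.41 + 2.22 + 13.7
= −87.67 dBm → −87.7 dBm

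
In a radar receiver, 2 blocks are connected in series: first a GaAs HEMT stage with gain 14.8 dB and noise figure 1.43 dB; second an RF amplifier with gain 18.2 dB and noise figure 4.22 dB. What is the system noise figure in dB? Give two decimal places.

Convert to linear (a loss of L dB is a gain of −L dB): F_i = 10^(NF_i/10), G_i = 10^(G_i,dB/10)
  Stage 1: F_1 = 10^(1.43/10) = 1.390, G_1 = 10^(14.8/10) = 30.20
  Stage 2: F_2 = 10^(4.22/10) = 2.642, G_2 = 10^(18.2/10) = 66.07
Friis cascade:
  F = 1.390 + (2.642 − 1)/30.20 = 1.444
NF = 10 log₁₀(1.444) = 1.60 dB

1.60 dB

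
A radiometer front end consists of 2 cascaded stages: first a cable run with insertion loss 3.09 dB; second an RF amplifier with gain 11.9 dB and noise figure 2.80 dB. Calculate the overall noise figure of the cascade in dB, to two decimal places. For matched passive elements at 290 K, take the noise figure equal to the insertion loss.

Convert to linear (a loss of L dB is a gain of −L dB): F_i = 10^(NF_i/10), G_i = 10^(G_i,dB/10)
  Stage 1: F_1 = 10^(3.09/10) = 2.037, G_1 = 10^(−3.09/10) = 0.4909
  Stage 2: F_2 = 10^(2.80/10) = 1.905, G_2 = 10^(11.9/10) = 15.49
Friis cascade:
  F = 2.037 + (1.905 − 1)/0.4909 = 3.882
NF = 10 log₁₀(3.882) = 5.89 dB

5.89 dB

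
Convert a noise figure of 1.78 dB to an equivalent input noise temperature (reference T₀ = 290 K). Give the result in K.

147 K

F = 10^(1.78/10) = 1.50661
T_e = (F − 1)·T₀ = (1.50661 − 1) × 290 = 147 K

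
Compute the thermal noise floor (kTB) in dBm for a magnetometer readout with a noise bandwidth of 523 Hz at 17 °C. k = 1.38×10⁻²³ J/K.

T = 17 °C + 273.15 = 290.15 K
P_n = kTB = 1.38×10⁻²³ × 290.15 × 5.23×10² = 2.09×10⁻¹⁸ W
In dBm: 10 log₁₀(2.09×10⁻¹⁸ / 10⁻³) = −146.8 dBm

−146.8 dBm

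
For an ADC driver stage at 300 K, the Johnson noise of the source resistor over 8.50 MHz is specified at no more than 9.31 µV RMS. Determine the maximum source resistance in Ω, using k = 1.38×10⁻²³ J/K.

Johnson–Nyquist: V_n = √(4kTRB) ⇒ R = V_n² / (4kTB)
4kTB = 4 × 1.38×10⁻²³ × 300 × 8.50×10⁶ = 1.41×10⁻¹³
R = (9.31×10⁻⁶)² / 1.41×10⁻¹³ = 6.16×10² Ω = 616 Ω

616 Ω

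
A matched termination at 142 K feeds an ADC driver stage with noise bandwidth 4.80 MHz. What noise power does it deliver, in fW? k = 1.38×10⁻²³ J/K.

P_n = kTB = 1.38×10⁻²³ × 142 × 4.80×10⁶ = 9.41×10⁻¹⁵ W = 9.41 fW

9.41 fW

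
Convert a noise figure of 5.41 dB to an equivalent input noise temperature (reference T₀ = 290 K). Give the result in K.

F = 10^(5.41/10) = 3.47536
T_e = (F − 1)·T₀ = (3.47536 − 1) × 290 = 718 K

718 K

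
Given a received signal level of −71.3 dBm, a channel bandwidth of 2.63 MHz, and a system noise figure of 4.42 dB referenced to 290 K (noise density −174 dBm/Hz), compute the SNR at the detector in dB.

34.1 dB

Noise floor: N = −174 + 10 log₁₀(B) + NF
10 log₁₀(2.63×10⁶) = 64.2 dB
N = −174 + 64.2 + 4.42 = −105.38 dBm
SNR = P_sig − N = −71.3 − (−105.38) = 34.08 dB → 34.1 dB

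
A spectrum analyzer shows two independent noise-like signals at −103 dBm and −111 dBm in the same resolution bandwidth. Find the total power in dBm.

Convert to linear, add, convert back:
P₁ = 5.01×10⁻¹⁴ W, P₂ = 7.94×10⁻¹⁵ W
P_tot = 5.81×10⁻¹⁴ W → 10 log₁₀(P_tot / 10⁻³) = −102.4 dBm

−102.4 dBm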